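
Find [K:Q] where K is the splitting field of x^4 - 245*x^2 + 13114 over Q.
[K:Q] = 4

f factors as (x^2 - 79)(x^2 - 166); the splitting field is K = Q(sqrt(79), sqrt(166)). Since 79, 166, and 13114 are all non-squares in Q, the three subfields Q(sqrt(79)), Q(sqrt(166)), Q(sqrt(13114)) are distinct degree-2 extensions, so [K:Q] = 4 (Klein four Galois group).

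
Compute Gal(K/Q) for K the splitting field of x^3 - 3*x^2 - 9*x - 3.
Gal(K/Q) = S_3 (symmetric group of order 6)

Compute the discriminant of x^3 + (-3)*x^2 + (-9)*x + (-3): Δ = 1620. Since Δ is not a rational square, the Galois group is not contained in A_3; it must be the full S_3 (irreducibility of the cubic rules out anything smaller).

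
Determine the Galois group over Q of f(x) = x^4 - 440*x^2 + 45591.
Gal(K/Q) = V_4 (Klein four-group, Z/2Z × Z/2Z)

f factors as (x^2 - 167)(x^2 - 273), so the splitting field is K = Q(sqrt(167), sqrt(273)). The elements 167, 273, 45591 are all non-squares in Q, so sqrt(167) and sqrt(273) generate independent quadratic extensions. Thus [K:Q] = 4 and Gal(K/Q) is generated by the two order-2 automorphisms sqrt(167) ↦ -sqrt(167) and sqrt(273) ↦ -sqrt(273), giving V_4.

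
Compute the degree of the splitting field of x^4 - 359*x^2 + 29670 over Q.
[K:Q] = 4

f factors as (x^2 - 129)(x^2 - 230); the splitting field is K = Q(sqrt(129), sqrt(230)). Since 129, 230, and 29670 are all non-squares in Q, the three subfields Q(sqrt(129)), Q(sqrt(230)), Q(sqrt(29670)) are distinct degree-2 extensions, so [K:Q] = 4 (Klein four Galois group).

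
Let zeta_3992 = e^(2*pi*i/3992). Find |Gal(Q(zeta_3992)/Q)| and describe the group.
|Gal(Q(zeta_3992)/Q)| = phi(3992) = 1992; group ≅ (Z/3992Z)^* ≅ Z/2Z × Z/2Z × Z/498Z

The n-th cyclotomic polynomial Φ_3992(x) is the minimal polynomial of zeta_3992 over Q and has degree phi(3992) = 1992. So Q(zeta_3992) is a degree-1992 Galois extension with Galois group (Z/3992Z)^*. By CRT, (Z/3992Z)^* ≅ (Z/8Z)^* × (Z/499Z)^*. Each prime-power unit group is (Z/8Z)^* ≅ Z/2Z × Z/2Z; (Z/499Z)^* ≅ Z/498Z. Hence Gal(Q(zeta_3992)/Q) ≅ Z/2Z × Z/2Z × Z/498Z.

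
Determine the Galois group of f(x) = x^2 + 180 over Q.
Gal(K/Q) = Z/2Z (cyclic of order 2)

x^2 + 180 is irreducible over Q since -180 is not a rational square. The splitting field Q(sqrt(-180)) has degree 2 over Q, and its unique nontrivial automorphism is sqrt(-180) ↦ -sqrt(-180). Hence Gal(Q(sqrt(-180))/Q) = Z/2Z.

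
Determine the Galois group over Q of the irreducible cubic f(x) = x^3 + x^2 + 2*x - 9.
Gal(K/Q) = S_3 (symmetric group of order 6)

Compute the discriminant of x^3 + (1)*x^2 + (2)*x + (-9): Δ = -2503. Since Δ is not a rational square, the Galois group is not contained in A_3; it must be the full S_3 (irreducibility of the cubic rules out anything smaller).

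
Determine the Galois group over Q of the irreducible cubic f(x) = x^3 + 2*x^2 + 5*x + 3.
Gal(K/Q) = S_3 (symmetric group of order 6)

Compute the discriminant of x^3 + (2)*x^2 + (5)*x + (3): Δ = -199. Since Δ is not a rational square, the Galois group is not contained in A_3; it must be the full S_3 (irreducibility of the cubic rules out anything smaller).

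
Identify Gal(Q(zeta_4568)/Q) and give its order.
|Gal(Q(zeta_4568)/Q)| = phi(4568) = 2280; group ≅ (Z/4568Z)^* ≅ Z/2Z × Z/2Z × Z/570Z

The n-th cyclotomic polynomial Φ_4568(x) is the minimal polynomial of zeta_4568 over Q and has degree phi(4568) = 2280. So Q(zeta_4568) is a degree-2280 Galois extension with Galois group (Z/4568Z)^*. By CRT, (Z/4568Z)^* ≅ (Z/8Z)^* × (Z/571Z)^*. Each prime-power unit group is (Z/8Z)^* ≅ Z/2Z × Z/2Z; (Z/571Z)^* ≅ Z/570Z. Hence Gal(Q(zeta_4568)/Q) ≅ Z/2Z × Z/2Z × Z/570Z.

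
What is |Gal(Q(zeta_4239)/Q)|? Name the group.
|Gal(Q(zeta_4239)/Q)| = phi(4239) = 2808; group ≅ (Z/4239Z)^* ≅ Z/18Z × Z/156Z

The n-th cyclotomic polynomial Φ_4239(x) is the minimal polynomial of zeta_4239 over Q and has degree phi(4239) = 2808. So Q(zeta_4239) is a degree-2808 Galois extension with Galois group (Z/4239Z)^*. By CRT, (Z/4239Z)^* ≅ (Z/27Z)^* × (Z/157Z)^*. Each prime-power unit group is (Z/27Z)^* ≅ Z/18Z; (Z/157Z)^* ≅ Z/156Z. Hence Gal(Q(zeta_4239)/Q) ≅ Z/18Z × Z/156Z.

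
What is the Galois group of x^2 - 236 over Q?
Gal(K/Q) = Z/2Z (cyclic of order 2)

x^2 - 236 is irreducible over Q since 236 is not a rational square. The splitting field Q(sqrt(236)) has degree 2 over Q, and its unique nontrivial automorphism is sqrt(236) ↦ -sqrt(236). Hence Gal(Q(sqrt(236))/Q) = Z/2Z.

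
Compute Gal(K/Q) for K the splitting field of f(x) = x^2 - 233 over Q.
Gal(K/Q) = Z/2Z (cyclic of order 2)

x^2 - 233 is irreducible over Q since 233 is not a rational square. The splitting field Q(sqrt(233)) has degree 2 over Q, and its unique nontrivial automorphism is sqrt(233) ↦ -sqrt(233). Hence Gal(Q(sqrt(233))/Q) = Z/2Z.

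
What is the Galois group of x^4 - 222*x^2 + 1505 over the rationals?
Gal(K/Q) = V_4 (Klein four-group, Z/2Z × Z/2Z)

f factors as (x^2 - 7)(x^2 - 215), so the splitting field is K = Q(sqrt(7), sqrt(215)). The elements 7, 215, 1505 are all non-squares in Q, so sqrt(7) and sqrt(215) generate independent quadratic extensions. Thus [K:Q] = 4 and Gal(K/Q) is generated by the two order-2 automorphisms sqrt(7) ↦ -sqrt(7) and sqrt(215) ↦ -sqrt(215), giving V_4.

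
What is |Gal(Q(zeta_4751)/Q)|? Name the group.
|Gal(Q(zeta_4751)/Q)| = phi(4751) = 4750; group ≅ (Z/4751Z)^* ≅ Z/4750Z

The n-th cyclotomic polynomial Φ_4751(x) is the minimal polynomial of zeta_4751 over Q and has degree phi(4751) = 4750. So Q(zeta_4751) is a degree-4750 Galois extension with Galois group (Z/4751Z)^*. (Z/4751Z)^* is cyclic since 4751 is an odd prime power (or 4). Hence Gal(Q(zeta_4751)/Q) ≅ Z/4750Z.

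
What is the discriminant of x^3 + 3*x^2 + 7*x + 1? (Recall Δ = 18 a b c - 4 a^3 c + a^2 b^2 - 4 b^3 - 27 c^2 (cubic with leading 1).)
Δ = -688

For x^3 + a x^2 + b x + c the discriminant is Δ = 18 a b c - 4 a^3 c + a^2 b^2 - 4 b^3 - 27 c^2.
Plug a = 3, b = 7, c = 1:
  18*(3)*(7)*(1) - 4*(3)^3*(1) + (3)^2*(7)^2 - 4*(7)^3 - 27*(1)^2
  = 378 + (-108) + 441 + (-1372) + (-27)
  = -688.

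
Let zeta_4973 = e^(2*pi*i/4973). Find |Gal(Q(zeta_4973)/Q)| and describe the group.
|Gal(Q(zeta_4973)/Q)| = phi(4973) = 4972; group ≅ (Z/4973Z)^* ≅ Z/4972Z

The n-th cyclotomic polynomial Φ_4973(x) is the minimal polynomial of zeta_4973 over Q and has degree phi(4973) = 4972. So Q(zeta_4973) is a degree-4972 Galois extension with Galois group (Z/4973Z)^*. (Z/4973Z)^* is cyclic since 4973 is an odd prime power (or 4). Hence Gal(Q(zeta_4973)/Q) ≅ Z/4972Z.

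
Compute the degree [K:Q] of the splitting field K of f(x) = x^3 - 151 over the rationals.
[K:Q] = 6

x^3 - 151 has one real root r = 151^(1/3) and two complex roots r*zeta_3, r*zeta_3^2 where zeta_3 = e^(2*pi*i/3). The splitting field is Q(r, zeta_3). [Q(r):Q] = 3 and [Q(zeta_3):Q] = 2 with gcd = 1, so [Q(r, zeta_3):Q] = 3 * 2 = 6.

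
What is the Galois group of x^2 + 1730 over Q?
Gal(K/Q) = Z/2Z (cyclic of order 2)

x^2 + 1730 is irreducible over Q since -1730 is not a rational square. The splitting field Q(sqrt(-1730)) has degree 2 over Q, and its unique nontrivial automorphism is sqrt(-1730) ↦ -sqrt(-1730). Hence Gal(Q(sqrt(-1730))/Q) = Z/2Z.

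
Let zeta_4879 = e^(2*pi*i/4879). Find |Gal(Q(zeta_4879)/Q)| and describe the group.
|Gal(Q(zeta_4879)/Q)| = phi(4879) = 3840; group ≅ (Z/4879Z)^* ≅ Z/6Z × Z/16Z × Z/40Z

The n-th cyclotomic polynomial Φ_4879(x) is the minimal polynomial of zeta_4879 over Q and has degree phi(4879) = 3840. So Q(zeta_4879) is a degree-3840 Galois extension with Galois group (Z/4879Z)^*. By CRT, (Z/4879Z)^* ≅ (Z/7Z)^* × (Z/17Z)^* × (Z/41Z)^*. Each prime-power unit group is (Z/7Z)^* ≅ Z/6Z; (Z/17Z)^* ≅ Z/16Z; (Z/41Z)^* ≅ Z/40Z. Hence Gal(Q(zeta_4879)/Q) ≅ Z/6Z × Z/16Z × Z/40Z.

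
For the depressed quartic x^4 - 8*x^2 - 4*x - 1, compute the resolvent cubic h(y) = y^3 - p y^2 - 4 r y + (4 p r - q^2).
h(y) = y^3 + 8*y^2 + 4*y + 16

Identify coefficients: p = -8, q = -4, r = -1.
Plug into h(y) = y^3 - p y^2 - 4 r y + (4 p r - q^2):
  h(y) = y^3 - (-8) y^2 - 4*(-1) y + (4*(-8)*(-1) - (-4)^2)
       = y^3 + (8) y^2 + (4) y + (16).
Simplifying: h(y) = y^3 + 8*y^2 + 4*y + 16.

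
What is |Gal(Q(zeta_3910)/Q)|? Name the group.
|Gal(Q(zeta_3910)/Q)| = phi(3910) = 1408; group ≅ (Z/3910Z)^* ≅ Z/4Z × Z/16Z × Z/22Z

The n-th cyclotomic polynomial Φ_3910(x) is the minimal polynomial of zeta_3910 over Q and has degree phi(3910) = 1408. So Q(zeta_3910) is a degree-1408 Galois extension with Galois group (Z/3910Z)^*. By CRT, (Z/3910Z)^* ≅ (Z/2Z)^* × (Z/5Z)^* × (Z/17Z)^* × (Z/23Z)^*. Each prime-power unit group is (Z/2Z)^* ≅ trivial group (order 1); (Z/5Z)^* ≅ Z/4Z; (Z/17Z)^* ≅ Z/16Z; (Z/23Z)^* ≅ Z/22Z. Hence Gal(Q(zeta_3910)/Q) ≅ Z/4Z × Z/16Z × Z/22Z.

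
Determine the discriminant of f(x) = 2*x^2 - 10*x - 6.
Δ = 148

For a quadratic a x^2 + b x + c the discriminant is Δ = b^2 - 4ac = (-10)^2 - 4*(2)*(-6) = 100 - (-48) = 148.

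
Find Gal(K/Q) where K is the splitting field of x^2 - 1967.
Gal(K/Q) = Z/2Z (cyclic of order 2)

x^2 - 1967 is irreducible over Q since 1967 is not a rational square. The splitting field Q(sqrt(1967)) has degree 2 over Q, and its unique nontrivial automorphism is sqrt(1967) ↦ -sqrt(1967). Hence Gal(Q(sqrt(1967))/Q) = Z/2Z.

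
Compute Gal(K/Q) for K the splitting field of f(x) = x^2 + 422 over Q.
Gal(K/Q) = Z/2Z (cyclic of order 2)

x^2 + 422 is irreducible over Q since -422 is not a rational square. The splitting field Q(sqrt(-422)) has degree 2 over Q, and its unique nontrivial automorphism is sqrt(-422) ↦ -sqrt(-422). Hence Gal(Q(sqrt(-422))/Q) = Z/2Z.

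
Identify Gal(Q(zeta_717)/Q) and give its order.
|Gal(Q(zeta_717)/Q)| = phi(717) = 476; group ≅ (Z/717Z)^* ≅ Z/2Z × Z/238Z

The n-th cyclotomic polynomial Φ_717(x) is the minimal polynomial of zeta_717 over Q and has degree phi(717) = 476. So Q(zeta_717) is a degree-476 Galois extension with Galois group (Z/717Z)^*. By CRT, (Z/717Z)^* ≅ (Z/3Z)^* × (Z/239Z)^*. Each prime-power unit group is (Z/3Z)^* ≅ Z/2Z; (Z/239Z)^* ≅ Z/238Z. Hence Gal(Q(zeta_717)/Q) ≅ Z/2Z × Z/238Z.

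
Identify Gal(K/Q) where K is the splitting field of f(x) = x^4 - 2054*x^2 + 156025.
Gal(K/Q) = Z/2Z (cyclic of order 2)

f factors as (x^2 - 79)(x^2 - 1975), so the splitting field is K = Q(sqrt(79), sqrt(1975)). The squarefree part of 79 is 79 and the squarefree part of 1975 is also 79, so sqrt(79) and sqrt(1975) are both rational multiples of sqrt(79). Hence Q(sqrt(79)) = Q(sqrt(1975)) = Q(sqrt(79)), and the splitting field collapses to a single degree-2 extension with Galois group Z/2Z.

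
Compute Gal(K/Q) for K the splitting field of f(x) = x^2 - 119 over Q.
Gal(K/Q) = Z/2Z (cyclic of order 2)

x^2 - 119 is irreducible over Q since 119 is not a rational square. The splitting field Q(sqrt(119)) has degree 2 over Q, and its unique nontrivial automorphism is sqrt(119) ↦ -sqrt(119). Hence Gal(Q(sqrt(119))/Q) = Z/2Z.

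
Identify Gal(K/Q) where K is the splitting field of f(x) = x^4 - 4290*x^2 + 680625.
Gal(K/Q) = Z/2Z (cyclic of order 2)

f factors as (x^2 - 4125)(x^2 - 165), so the splitting field is K = Q(sqrt(4125), sqrt(165)). The squarefree part of 4125 is 165 and the squarefree part of 165 is also 165, so sqrt(4125) and sqrt(165) are both rational multiples of sqrt(165). Hence Q(sqrt(4125)) = Q(sqrt(165)) = Q(sqrt(165)), and the splitting field collapses to a single degree-2 extension with Galois group Z/2Z.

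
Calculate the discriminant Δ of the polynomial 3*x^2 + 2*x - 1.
Δ = 16

For a quadratic a x^2 + b x + c the discriminant is Δ = b^2 - 4ac = (2)^2 - 4*(3)*(-1) = 4 - (-12) = 16.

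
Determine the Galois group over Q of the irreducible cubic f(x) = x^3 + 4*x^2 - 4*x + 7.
Gal(K/Q) = S_3 (symmetric group of order 6)

Compute the discriminant of x^3 + (4)*x^2 + (-4)*x + (7): Δ = -4619. Since Δ is not a rational square, the Galois group is not contained in A_3; it must be the full S_3 (irreducibility of the cubic rules out anything smaller).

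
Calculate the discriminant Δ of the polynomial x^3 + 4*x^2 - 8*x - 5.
Δ = 6557

For x^3 + a x^2 + b x + c the discriminant is Δ = 18 a b c - 4 a^3 c + a^2 b^2 - 4 b^3 - 27 c^2.
Plug a = 4, b = -8, c = -5:
  18*(4)*(-8)*(-5) - 4*(4)^3*(-5) + (4)^2*(-8)^2 - 4*(-8)^3 - 27*(-5)^2
  = 2880 + (1280) + 1024 + (2048) + (-675)
  = 6557.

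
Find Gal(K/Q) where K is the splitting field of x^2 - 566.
Gal(K/Q) = Z/2Z (cyclic of order 2)

x^2 - 566 is irreducible over Q since 566 is not a rational square. The splitting field Q(sqrt(566)) has degree 2 over Q, and its unique nontrivial automorphism is sqrt(566) ↦ -sqrt(566). Hence Gal(Q(sqrt(566))/Q) = Z/2Z.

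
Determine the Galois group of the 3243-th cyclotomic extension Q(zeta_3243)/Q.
|Gal(Q(zeta_3243)/Q)| = phi(3243) = 2024; group ≅ (Z/3243Z)^* ≅ Z/2Z × Z/22Z × Z/46Z

The n-th cyclotomic polynomial Φ_3243(x) is the minimal polynomial of zeta_3243 over Q and has degree phi(3243) = 2024. So Q(zeta_3243) is a degree-2024 Galois extension with Galois group (Z/3243Z)^*. By CRT, (Z/3243Z)^* ≅ (Z/3Z)^* × (Z/23Z)^* × (Z/47Z)^*. Each prime-power unit group is (Z/3Z)^* ≅ Z/2Z; (Z/23Z)^* ≅ Z/22Z; (Z/47Z)^* ≅ Z/46Z. Hence Gal(Q(zeta_3243)/Q) ≅ Z/2Z × Z/22Z × Z/46Z.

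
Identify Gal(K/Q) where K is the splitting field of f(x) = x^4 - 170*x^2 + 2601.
Gal(K/Q) = Z/2Z (cyclic of order 2)

f factors as (x^2 - 153)(x^2 - 17), so the splitting field is K = Q(sqrt(153), sqrt(17)). The squarefree part of 153 is 17 and the squarefree part of 17 is also 17, so sqrt(153) and sqrt(17) are both rational multiples of sqrt(17). Hence Q(sqrt(153)) = Q(sqrt(17)) = Q(sqrt(17)), and the splitting field collapses to a single degree-2 extension with Galois group Z/2Z.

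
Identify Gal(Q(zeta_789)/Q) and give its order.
|Gal(Q(zeta_789)/Q)| = phi(789) = 524; group ≅ (Z/789Z)^* ≅ Z/2Z × Z/262Z

The n-th cyclotomic polynomial Φ_789(x) is the minimal polynomial of zeta_789 over Q and has degree phi(789) = 524. So Q(zeta_789) is a degree-524 Galois extension with Galois group (Z/789Z)^*. By CRT, (Z/789Z)^* ≅ (Z/3Z)^* × (Z/263Z)^*. Each prime-power unit group is (Z/3Z)^* ≅ Z/2Z; (Z/263Z)^* ≅ Z/262Z. Hence Gal(Q(zeta_789)/Q) ≅ Z/2Z × Z/262Z.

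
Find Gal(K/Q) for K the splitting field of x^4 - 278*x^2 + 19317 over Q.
Gal(K/Q) = V_4 (Klein four-group, Z/2Z × Z/2Z)

f factors as (x^2 - 137)(x^2 - 141), so the splitting field is K = Q(sqrt(137), sqrt(141)). The elements 137, 141, 19317 are all non-squares in Q, so sqrt(137) and sqrt(141) generate independent quadratic extensions. Thus [K:Q] = 4 and Gal(K/Q) is generated by the two order-2 automorphisms sqrt(137) ↦ -sqrt(137) and sqrt(141) ↦ -sqrt(141), giving V_4.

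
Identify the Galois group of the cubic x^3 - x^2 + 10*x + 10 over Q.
Gal(K/Q) = S_3 (symmetric group of order 6)

Compute the discriminant of x^3 + (-1)*x^2 + (10)*x + (10): Δ = -8360. Since Δ is not a rational square, the Galois group is not contained in A_3; it must be the full S_3 (irreducibility of the cubic rules out anything smaller).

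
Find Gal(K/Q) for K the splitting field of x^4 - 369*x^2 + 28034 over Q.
Gal(K/Q) = V_4 (Klein four-group, Z/2Z × Z/2Z)

f factors as (x^2 - 107)(x^2 - 262), so the splitting field is K = Q(sqrt(107), sqrt(262)). The elements 107, 262, 28034 are all non-squares in Q, so sqrt(107) and sqrt(262) generate independent quadratic extensions. Thus [K:Q] = 4 and Gal(K/Q) is generated by the two order-2 automorphisms sqrt(107) ↦ -sqrt(107) and sqrt(262) ↦ -sqrt(262), giving V_4.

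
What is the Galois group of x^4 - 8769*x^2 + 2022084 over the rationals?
Gal(K/Q) = Z/2Z (cyclic of order 2)

f factors as (x^2 - 237)(x^2 - 8532), so the splitting field is K = Q(sqrt(237), sqrt(8532)). The squarefree part of 237 is 237 and the squarefree part of 8532 is also 237, so sqrt(237) and sqrt(8532) are both rational multiples of sqrt(237). Hence Q(sqrt(237)) = Q(sqrt(8532)) = Q(sqrt(237)), and the splitting field collapses to a single degree-2 extension with Galois group Z/2Z.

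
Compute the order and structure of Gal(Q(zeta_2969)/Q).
|Gal(Q(zeta_2969)/Q)| = phi(2969) = 2968; group ≅ (Z/2969Z)^* ≅ Z/2968Z

The n-th cyclotomic polynomial Φ_2969(x) is the minimal polynomial of zeta_2969 over Q and has degree phi(2969) = 2968. So Q(zeta_2969) is a degree-2968 Galois extension with Galois group (Z/2969Z)^*. (Z/2969Z)^* is cyclic since 2969 is an odd prime power (or 4). Hence Gal(Q(zeta_2969)/Q) ≅ Z/2968Z.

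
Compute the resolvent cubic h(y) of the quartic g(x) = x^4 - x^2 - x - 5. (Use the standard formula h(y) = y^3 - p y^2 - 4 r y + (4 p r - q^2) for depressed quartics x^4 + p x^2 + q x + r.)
h(y) = y^3 + y^2 + 20*y + 19

Identify coefficients: p = -1, q = -1, r = -5.
Plug into h(y) = y^3 - p y^2 - 4 r y + (4 p r - q^2):
  h(y) = y^3 - (-1) y^2 - 4*(-5) y + (4*(-1)*(-5) - (-1)^2)
       = y^3 + (1) y^2 + (20) y + (19).
Simplifying: h(y) = y^3 + y^2 + 20*y + 19.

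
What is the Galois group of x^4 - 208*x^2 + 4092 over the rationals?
Gal(K/Q) = V_4 (Klein four-group, Z/2Z × Z/2Z)

f factors as (x^2 - 22)(x^2 - 186), so the splitting field is K = Q(sqrt(22), sqrt(186)). The elements 22, 186, 4092 are all non-squares in Q, so sqrt(22) and sqrt(186) generate independent quadratic extensions. Thus [K:Q] = 4 and Gal(K/Q) is generated by the two order-2 automorphisms sqrt(22) ↦ -sqrt(22) and sqrt(186) ↦ -sqrt(186), giving V_4.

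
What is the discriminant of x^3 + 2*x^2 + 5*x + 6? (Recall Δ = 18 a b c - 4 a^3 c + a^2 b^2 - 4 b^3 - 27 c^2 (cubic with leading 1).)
Δ = -484

For x^3 + a x^2 + b x + c the discriminant is Δ = 18 a b c - 4 a^3 c + a^2 b^2 - 4 b^3 - 27 c^2.
Plug a = 2, b = 5, c = 6:
  18*(2)*(5)*(6) - 4*(2)^3*(6) + (2)^2*(5)^2 - 4*(5)^3 - 27*(6)^2
  = 1080 + (-192) + 100 + (-500) + (-972)
  = -484.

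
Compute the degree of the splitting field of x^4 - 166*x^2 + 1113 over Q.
[K:Q] = 4

f factors as (x^2 - 159)(x^2 - 7); the splitting field is K = Q(sqrt(159), sqrt(7)). Since 159, 7, and 1113 are all non-squares in Q, the three subfields Q(sqrt(159)), Q(sqrt(7)), Q(sqrt(1113)) are distinct degree-2 extensions, so [K:Q] = 4 (Klein four Galois group).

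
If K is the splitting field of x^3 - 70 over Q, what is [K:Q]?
[K:Q] = 6

x^3 - 70 has one real root r = 70^(1/3) and two complex roots r*zeta_3, r*zeta_3^2 where zeta_3 = e^(2*pi*i/3). The splitting field is Q(r, zeta_3). [Q(r):Q] = 3 and [Q(zeta_3):Q] = 2 with gcd = 1, so [Q(r, zeta_3):Q] = 3 * 2 = 6.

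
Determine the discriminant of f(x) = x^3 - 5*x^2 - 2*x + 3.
Δ = 1929

For x^3 + a x^2 + b x + c the discriminant is Δ = 18 a b c - 4 a^3 c + a^2 b^2 - 4 b^3 - 27 c^2.
Plug a = -5, b = -2, c = 3:
  18*(-5)*(-2)*(3) - 4*(-5)^3*(3) + (-5)^2*(-2)^2 - 4*(-2)^3 - 27*(3)^2
  = 540 + (1500) + 100 + (32) + (-243)
  = 1929.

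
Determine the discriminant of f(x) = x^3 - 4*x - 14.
Δ = -5036

For a depressed cubic x^3 + p x + q the discriminant is Δ = -4 p^3 - 27 q^2 = -4*(-4)^3 - 27*(-14)^2 = 256 - 5292 = -5036.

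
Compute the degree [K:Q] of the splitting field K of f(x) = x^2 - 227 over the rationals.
[K:Q] = 2

The polynomial x^2 - 227 is irreducible over Q since 227 is not a perfect square. Its splitting field is Q(sqrt(227)), which has degree 2 over Q.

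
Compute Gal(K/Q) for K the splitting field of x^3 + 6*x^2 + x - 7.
Gal(K/Q) = S_3 (symmetric group of order 6)

Compute the discriminant of x^3 + (6)*x^2 + (1)*x + (-7): Δ = 4001. Since Δ is not a rational square, the Galois group is not contained in A_3; it must be the full S_3 (irreducibility of the cubic rules out anything smaller).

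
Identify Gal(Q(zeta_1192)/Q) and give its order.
|Gal(Q(zeta_1192)/Q)| = phi(1192) = 592; group ≅ (Z/1192Z)^* ≅ Z/2Z × Z/2Z × Z/148Z

The n-th cyclotomic polynomial Φ_1192(x) is the minimal polynomial of zeta_1192 over Q and has degree phi(1192) = 592. So Q(zeta_1192) is a degree-592 Galois extension with Galois group (Z/1192Z)^*. By CRT, (Z/1192Z)^* ≅ (Z/8Z)^* × (Z/149Z)^*. Each prime-power unit group is (Z/8Z)^* ≅ Z/2Z × Z/2Z; (Z/149Z)^* ≅ Z/148Z. Hence Gal(Q(zeta_1192)/Q) ≅ Z/2Z × Z/2Z × Z/148Z.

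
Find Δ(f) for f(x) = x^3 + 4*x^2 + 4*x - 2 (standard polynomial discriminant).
Δ = -172

For x^3 + a x^2 + b x + c the discriminant is Δ = 18 a b c - 4 a^3 c + a^2 b^2 - 4 b^3 - 27 c^2.
Plug a = 4, b = 4, c = -2:
  18*(4)*(4)*(-2) - 4*(4)^3*(-2) + (4)^2*(4)^2 - 4*(4)^3 - 27*(-2)^2
  = -576 + (512) + 256 + (-256) + (-108)
  = -172.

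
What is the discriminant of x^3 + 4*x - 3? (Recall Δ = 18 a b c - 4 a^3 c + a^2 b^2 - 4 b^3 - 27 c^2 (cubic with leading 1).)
Δ = -499

For x^3 + a x^2 + b x + c the discriminant is Δ = 18 a b c - 4 a^3 c + a^2 b^2 - 4 b^3 - 27 c^2.
Plug a = 0, b = 4, c = -3:
  18*(0)*(4)*(-3) - 4*(0)^3*(-3) + (0)^2*(4)^2 - 4*(4)^3 - 27*(-3)^2
  = 0 + (0) + 0 + (-256) + (-243)
  = -499.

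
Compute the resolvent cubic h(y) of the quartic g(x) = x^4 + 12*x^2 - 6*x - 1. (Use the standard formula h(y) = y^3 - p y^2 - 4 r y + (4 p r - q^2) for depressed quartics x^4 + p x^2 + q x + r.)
h(y) = y^3 - 12*y^2 + 4*y - 84

Identify coefficients: p = 12, q = -6, r = -1.
Plug into h(y) = y^3 - p y^2 - 4 r y + (4 p r - q^2):
  h(y) = y^3 - (12) y^2 - 4*(-1) y + (4*(12)*(-1) - (-6)^2)
       = y^3 + (-12) y^2 + (4) y + (-84).
Simplifying: h(y) = y^3 - 12*y^2 + 4*y - 84.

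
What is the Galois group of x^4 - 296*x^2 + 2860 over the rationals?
Gal(K/Q) = V_4 (Klein four-group, Z/2Z × Z/2Z)

f factors as (x^2 - 286)(x^2 - 10), so the splitting field is K = Q(sqrt(286), sqrt(10)). The elements 286, 10, 2860 are all non-squares in Q, so sqrt(286) and sqrt(10) generate independent quadratic extensions. Thus [K:Q] = 4 and Gal(K/Q) is generated by the two order-2 automorphisms sqrt(286) ↦ -sqrt(286) and sqrt(10) ↦ -sqrt(10), giving V_4.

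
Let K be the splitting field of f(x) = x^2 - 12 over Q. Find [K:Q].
[K:Q] = 2

The discriminant of x^2 + (0)*x + (-12) is b^2 - 4c = 0 - (-48) = 48. Since 48 is not a perfect square in Q, the polynomial is irreducible over Q. Its two roots generate a degree-2 extension, so [K:Q] = 2.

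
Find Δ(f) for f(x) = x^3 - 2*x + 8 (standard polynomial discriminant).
Δ = -1696

For a depressed cubic x^3 + p x + q the discriminant is Δ = -4 p^3 - 27 q^2 = -4*(-2)^3 - 27*(8)^2 = 32 - 1728 = -1696.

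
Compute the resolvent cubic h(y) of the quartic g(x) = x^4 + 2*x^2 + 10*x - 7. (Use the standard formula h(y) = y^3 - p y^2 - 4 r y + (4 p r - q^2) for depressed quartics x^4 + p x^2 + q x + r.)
h(y) = y^3 - 2*y^2 + 28*y - 156

Identify coefficients: p = 2, q = 10, r = -7.
Plug into h(y) = y^3 - p y^2 - 4 r y + (4 p r - q^2):
  h(y) = y^3 - (2) y^2 - 4*(-7) y + (4*(2)*(-7) - (10)^2)
       = y^3 + (-2) y^2 + (28) y + (-156).
Simplifying: h(y) = y^3 - 2*y^2 + 28*y - 156.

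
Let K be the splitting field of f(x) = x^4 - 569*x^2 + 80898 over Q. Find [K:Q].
[K:Q] = 4

f factors as (x^2 - 291)(x^2 - 278); the splitting field is K = Q(sqrt(291), sqrt(278)). Since 291, 278, and 80898 are all non-squares in Q, the three subfields Q(sqrt(291)), Q(sqrt(278)), Q(sqrt(80898)) are distinct degree-2 extensions, so [K:Q] = 4 (Klein four Galois group).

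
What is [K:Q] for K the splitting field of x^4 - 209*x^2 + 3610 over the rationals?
[K:Q] = 4

f factors as (x^2 - 190)(x^2 - 19); the splitting field is K = Q(sqrt(190), sqrt(19)). Since 190, 19, and 3610 are all non-squares in Q, the three subfields Q(sqrt(190)), Q(sqrt(19)), Q(sqrt(3610)) are distinct degree-2 extensions, so [K:Q] = 4 (Klein four Galois group).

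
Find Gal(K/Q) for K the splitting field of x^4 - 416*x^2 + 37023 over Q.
Gal(K/Q) = V_4 (Klein four-group, Z/2Z × Z/2Z)

f factors as (x^2 - 287)(x^2 - 129), so the splitting field is K = Q(sqrt(287), sqrt(129)). The elements 287, 129, 37023 are all non-squares in Q, so sqrt(287) and sqrt(129) generate independent quadratic extensions. Thus [K:Q] = 4 and Gal(K/Q) is generated by the two order-2 automorphisms sqrt(287) ↦ -sqrt(287) and sqrt(129) ↦ -sqrt(129), giving V_4.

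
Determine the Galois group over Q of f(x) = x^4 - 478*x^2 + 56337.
Gal(K/Q) = V_4 (Klein four-group, Z/2Z × Z/2Z)

f factors as (x^2 - 267)(x^2 - 211), so the splitting field is K = Q(sqrt(267), sqrt(211)). The elements 267, 211, 56337 are all non-squares in Q, so sqrt(267) and sqrt(211) generate independent quadratic extensions. Thus [K:Q] = 4 and Gal(K/Q) is generated by the two order-2 automorphisms sqrt(267) ↦ -sqrt(267) and sqrt(211) ↦ -sqrt(211), giving V_4.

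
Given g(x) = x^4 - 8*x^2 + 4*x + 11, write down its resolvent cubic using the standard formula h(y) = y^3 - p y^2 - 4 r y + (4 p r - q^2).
h(y) = y^3 + 8*y^2 - 44*y - 368

Identify coefficients: p = -8, q = 4, r = 11.
Plug into h(y) = y^3 - p y^2 - 4 r y + (4 p r - q^2):
  h(y) = y^3 - (-8) y^2 - 4*(11) y + (4*(-8)*(11) - (4)^2)
       = y^3 + (8) y^2 + (-44) y + (-368).
Simplifying: h(y) = y^3 + 8*y^2 - 44*y - 368.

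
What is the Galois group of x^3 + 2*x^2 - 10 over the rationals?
Gal(K/Q) = S_3 (symmetric group of order 6)

Compute the discriminant of x^3 + (2)*x^2 + (0)*x + (-10): Δ = -2380. Since Δ is not a rational square, the Galois group is not contained in A_3; it must be the full S_3 (irreducibility of the cubic rules out anything smaller).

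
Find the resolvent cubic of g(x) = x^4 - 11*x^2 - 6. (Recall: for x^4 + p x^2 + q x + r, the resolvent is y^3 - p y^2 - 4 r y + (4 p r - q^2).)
h(y) = y^3 + 11*y^2 + 24*y + 264

Identify coefficients: p = -11, q = 0, r = -6.
Plug into h(y) = y^3 - p y^2 - 4 r y + (4 p r - q^2):
  h(y) = y^3 - (-11) y^2 - 4*(-6) y + (4*(-11)*(-6) - (0)^2)
       = y^3 + (11) y^2 + (24) y + (264).
Simplifying: h(y) = y^3 + 11*y^2 + 24*y + 264.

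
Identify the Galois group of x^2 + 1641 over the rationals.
Gal(K/Q) = Z/2Z (cyclic of order 2)

x^2 + 1641 is irreducible over Q since -1641 is not a rational square. The splitting field Q(sqrt(-1641)) has degree 2 over Q, and its unique nontrivial automorphism is sqrt(-1641) ↦ -sqrt(-1641). Hence Gal(Q(sqrt(-1641))/Q) = Z/2Z.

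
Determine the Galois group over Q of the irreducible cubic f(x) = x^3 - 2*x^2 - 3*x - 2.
Gal(K/Q) = S_3 (symmetric group of order 6)

Compute the discriminant of x^3 + (-2)*x^2 + (-3)*x + (-2): Δ = -244. Since Δ is not a rational square, the Galois group is not contained in A_3; it must be the full S_3 (irreducibility of the cubic rules out anything smaller).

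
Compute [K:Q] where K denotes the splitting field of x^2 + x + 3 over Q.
[K:Q] = 2

The discriminant of x^2 + (1)*x + (3) is b^2 - 4c = 1 - (12) = -11. Since -11 is not a perfect square in Q, the polynomial is irreducible over Q. Its two roots generate a degree-2 extension, so [K:Q] = 2.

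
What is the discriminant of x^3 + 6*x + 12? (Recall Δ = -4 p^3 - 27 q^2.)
Δ = -4752

For a depressed cubic x^3 + p x + q the discriminant is Δ = -4 p^3 - 27 q^2 = -4*(6)^3 - 27*(12)^2 = -864 - 3888 = -4752.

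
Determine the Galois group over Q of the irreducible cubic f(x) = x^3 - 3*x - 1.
Gal(K/Q) = A_3 (cyclic of order 3)

Compute the discriminant of x^3 + (0)*x^2 + (-3)*x + (-1): Δ = 81. Since Δ is a perfect square (Δ = 9^2), the Galois group is contained in A_3. Irreducibility forces the group to be transitive on three roots, so Gal = A_3.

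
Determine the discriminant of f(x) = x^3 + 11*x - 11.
Δ = -8591

For a depressed cubic x^3 + p x + q the discriminant is Δ = -4 p^3 - 27 q^2 = -4*(11)^3 - 27*(-11)^2 = -5324 - 3267 = -8591.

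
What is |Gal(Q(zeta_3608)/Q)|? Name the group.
|Gal(Q(zeta_3608)/Q)| = phi(3608) = 1600; group ≅ (Z/3608Z)^* ≅ Z/2Z × Z/2Z × Z/10Z × Z/40Z

The n-th cyclotomic polynomial Φ_3608(x) is the minimal polynomial of zeta_3608 over Q and has degree phi(3608) = 1600. So Q(zeta_3608) is a degree-1600 Galois extension with Galois group (Z/3608Z)^*. By CRT, (Z/3608Z)^* ≅ (Z/8Z)^* × (Z/11Z)^* × (Z/41Z)^*. Each prime-power unit group is (Z/8Z)^* ≅ Z/2Z × Z/2Z; (Z/11Z)^* ≅ Z/10Z; (Z/41Z)^* ≅ Z/40Z. Hence Gal(Q(zeta_3608)/Q) ≅ Z/2Z × Z/2Z × Z/10Z × Z/40Z.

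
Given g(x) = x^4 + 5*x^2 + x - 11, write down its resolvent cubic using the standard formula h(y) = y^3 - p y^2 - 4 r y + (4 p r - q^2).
h(y) = y^3 - 5*y^2 + 44*y - 221

Identify coefficients: p = 5, q = 1, r = -11.
Plug into h(y) = y^3 - p y^2 - 4 r y + (4 p r - q^2):
  h(y) = y^3 - (5) y^2 - 4*(-11) y + (4*(5)*(-11) - (1)^2)
       = y^3 + (-5) y^2 + (44) y + (-221).
Simplifying: h(y) = y^3 - 5*y^2 + 44*y - 221.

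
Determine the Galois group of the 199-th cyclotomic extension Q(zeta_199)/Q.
|Gal(Q(zeta_199)/Q)| = phi(199) = 198; group ≅ (Z/199Z)^* ≅ Z/198Z

The n-th cyclotomic polynomial Φ_199(x) is the minimal polynomial of zeta_199 over Q and has degree phi(199) = 198. So Q(zeta_199) is a degree-198 Galois extension with Galois group (Z/199Z)^*. (Z/199Z)^* is cyclic since 199 is an odd prime power (or 4). Hence Gal(Q(zeta_199)/Q) ≅ Z/198Z.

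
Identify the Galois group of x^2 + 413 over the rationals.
Gal(K/Q) = Z/2Z (cyclic of order 2)

x^2 + 413 is irreducible over Q since -413 is not a rational square. The splitting field Q(sqrt(-413)) has degree 2 over Q, and its unique nontrivial automorphism is sqrt(-413) ↦ -sqrt(-413). Hence Gal(Q(sqrt(-413))/Q) = Z/2Z.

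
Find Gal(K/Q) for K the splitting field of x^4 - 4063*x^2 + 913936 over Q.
Gal(K/Q) = Z/2Z (cyclic of order 2)

f factors as (x^2 - 239)(x^2 - 3824), so the splitting field is K = Q(sqrt(239), sqrt(3824)). The squarefree part of 239 is 239 and the squarefree part of 3824 is also 239, so sqrt(239) and sqrt(3824) are both rational multiples of sqrt(239). Hence Q(sqrt(239)) = Q(sqrt(3824)) = Q(sqrt(239)), and the splitting field collapses to a single degree-2 extension with Galois group Z/2Z.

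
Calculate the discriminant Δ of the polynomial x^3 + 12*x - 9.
Δ = -9099

For a depressed cubic x^3 + p x + q the discriminant is Δ = -4 p^3 - 27 q^2 = -4*(12)^3 - 27*(-9)^2 = -6912 - 2187 = -9099.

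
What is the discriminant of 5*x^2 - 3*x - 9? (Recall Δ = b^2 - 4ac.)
Δ = 189

For a quadratic a x^2 + b x + c the discriminant is Δ = b^2 - 4ac = (-3)^2 - 4*(5)*(-9) = 9 - (-180) = 189.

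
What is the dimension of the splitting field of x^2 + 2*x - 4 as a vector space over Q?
[K:Q] = 2

The discriminant of x^2 + (2)*x + (-4) is b^2 - 4c = 4 - (-16) = 20. Since 20 is not a perfect square in Q, the polynomial is irreducible over Q. Its two roots generate a degree-2 extension, so [K:Q] = 2.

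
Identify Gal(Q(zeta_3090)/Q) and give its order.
|Gal(Q(zeta_3090)/Q)| = phi(3090) = 816; group ≅ (Z/3090Z)^* ≅ Z/2Z × Z/4Z × Z/102Z

The n-th cyclotomic polynomial Φ_3090(x) is the minimal polynomial of zeta_3090 over Q and has degree phi(3090) = 816. So Q(zeta_3090) is a degree-816 Galois extension with Galois group (Z/3090Z)^*. By CRT, (Z/3090Z)^* ≅ (Z/2Z)^* × (Z/3Z)^* × (Z/5Z)^* × (Z/103Z)^*. Each prime-power unit group is (Z/2Z)^* ≅ trivial group (order 1); (Z/3Z)^* ≅ Z/2Z; (Z/5Z)^* ≅ Z/4Z; (Z/103Z)^* ≅ Z/102Z. Hence Gal(Q(zeta_3090)/Q) ≅ Z/2Z × Z/4Z × Z/102Z.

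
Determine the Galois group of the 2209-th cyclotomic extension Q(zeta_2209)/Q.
|Gal(Q(zeta_2209)/Q)| = phi(2209) = 2162; group ≅ (Z/2209Z)^* ≅ Z/2162Z

The n-th cyclotomic polynomial Φ_2209(x) is the minimal polynomial of zeta_2209 over Q and has degree phi(2209) = 2162. So Q(zeta_2209) is a degree-2162 Galois extension with Galois group (Z/2209Z)^*. (Z/2209Z)^* is cyclic since 2209 is an odd prime power (or 4). Hence Gal(Q(zeta_2209)/Q) ≅ Z/2162Z.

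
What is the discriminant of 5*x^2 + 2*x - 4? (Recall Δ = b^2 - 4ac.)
Δ = 84

For a quadratic a x^2 + b x + c the discriminant is Δ = b^2 - 4ac = (2)^2 - 4*(5)*(-4) = 4 - (-80) = 84.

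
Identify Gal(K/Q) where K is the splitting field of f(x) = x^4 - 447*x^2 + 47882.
Gal(K/Q) = V_4 (Klein four-group, Z/2Z × Z/2Z)

f factors as (x^2 - 178)(x^2 - 269), so the splitting field is K = Q(sqrt(178), sqrt(269)). The elements 178, 269, 47882 are all non-squares in Q, so sqrt(178) and sqrt(269) generate independent quadratic extensions. Thus [K:Q] = 4 and Gal(K/Q) is generated by the two order-2 automorphisms sqrt(178) ↦ -sqrt(178) and sqrt(269) ↦ -sqrt(269), giving V_4.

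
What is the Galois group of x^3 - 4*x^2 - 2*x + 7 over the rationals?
Gal(K/Q) = S_3 (symmetric group of order 6)

Compute the discriminant of x^3 + (-4)*x^2 + (-2)*x + (7): Δ = 1573. Since Δ is not a rational square, the Galois group is not contained in A_3; it must be the full S_3 (irreducibility of the cubic rules out anything smaller).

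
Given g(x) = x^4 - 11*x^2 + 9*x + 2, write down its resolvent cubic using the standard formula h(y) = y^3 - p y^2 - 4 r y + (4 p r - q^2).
h(y) = y^3 + 11*y^2 - 8*y - 169

Identify coefficients: p = -11, q = 9, r = 2.
Plug into h(y) = y^3 - p y^2 - 4 r y + (4 p r - q^2):
  h(y) = y^3 - (-11) y^2 - 4*(2) y + (4*(-11)*(2) - (9)^2)
       = y^3 + (11) y^2 + (-8) y + (-169).
Simplifying: h(y) = y^3 + 11*y^2 - 8*y - 169.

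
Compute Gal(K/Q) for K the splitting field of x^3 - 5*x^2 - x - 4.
Gal(K/Q) = S_3 (symmetric group of order 6)

Compute the discriminant of x^3 + (-5)*x^2 + (-1)*x + (-4): Δ = -2763. Since Δ is not a rational square, the Galois group is not contained in A_3; it must be the full S_3 (irreducibility of the cubic rules out anything smaller).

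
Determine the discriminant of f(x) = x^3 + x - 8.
Δ = -1732

For x^3 + a x^2 + b x + c the discriminant is Δ = 18 a b c - 4 a^3 c + a^2 b^2 - 4 b^3 - 27 c^2.
Plug a = 0, b = 1, c = -8:
  18*(0)*(1)*(-8) - 4*(0)^3*(-8) + (0)^2*(1)^2 - 4*(1)^3 - 27*(-8)^2
  = 0 + (0) + 0 + (-4) + (-1728)
  = -1732.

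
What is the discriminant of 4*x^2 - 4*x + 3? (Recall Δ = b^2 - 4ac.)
Δ = -32

For a quadratic a x^2 + b x + c the discriminant is Δ = b^2 - 4ac = (-4)^2 - 4*(4)*(3) = 16 - (48) = -32.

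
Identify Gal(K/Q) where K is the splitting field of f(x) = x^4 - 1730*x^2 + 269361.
Gal(K/Q) = Z/2Z (cyclic of order 2)

f factors as (x^2 - 1557)(x^2 - 173), so the splitting field is K = Q(sqrt(1557), sqrt(173)). The squarefree part of 1557 is 173 and the squarefree part of 173 is also 173, so sqrt(1557) and sqrt(173) are both rational multiples of sqrt(173). Hence Q(sqrt(1557)) = Q(sqrt(173)) = Q(sqrt(173)), and the splitting field collapses to a single degree-2 extension with Galois group Z/2Z.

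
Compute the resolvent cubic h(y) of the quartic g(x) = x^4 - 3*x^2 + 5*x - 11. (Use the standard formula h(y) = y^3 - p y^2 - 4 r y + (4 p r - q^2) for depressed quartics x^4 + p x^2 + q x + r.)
h(y) = y^3 + 3*y^2 + 44*y + 107

Identify coefficients: p = -3, q = 5, r = -11.
Plug into h(y) = y^3 - p y^2 - 4 r y + (4 p r - q^2):
  h(y) = y^3 - (-3) y^2 - 4*(-11) y + (4*(-3)*(-11) - (5)^2)
       = y^3 + (3) y^2 + (44) y + (107).
Simplifying: h(y) = y^3 + 3*y^2 + 44*y + 107.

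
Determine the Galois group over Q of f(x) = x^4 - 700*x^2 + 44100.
Gal(K/Q) = Z/2Z (cyclic of order 2)

f factors as (x^2 - 70)(x^2 - 630), so the splitting field is K = Q(sqrt(70), sqrt(630)). The squarefree part of 70 is 70 and the squarefree part of 630 is also 70, so sqrt(70) and sqrt(630) are both rational multiples of sqrt(70). Hence Q(sqrt(70)) = Q(sqrt(630)) = Q(sqrt(70)), and the splitting field collapses to a single degree-2 extension with Galois group Z/2Z.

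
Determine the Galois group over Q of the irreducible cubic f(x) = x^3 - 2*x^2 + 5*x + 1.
Gal(K/Q) = S_3 (symmetric group of order 6)

Compute the discriminant of x^3 + (-2)*x^2 + (5)*x + (1): Δ = -575. Since Δ is not a rational square, the Galois group is not contained in A_3; it must be the full S_3 (irreducibility of the cubic rules out anything smaller).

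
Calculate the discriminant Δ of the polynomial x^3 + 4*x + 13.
Δ = -4819

For a depressed cubic x^3 + p x + q the discriminant is Δ = -4 p^3 - 27 q^2 = -4*(4)^3 - 27*(13)^2 = -256 - 4563 = -4819.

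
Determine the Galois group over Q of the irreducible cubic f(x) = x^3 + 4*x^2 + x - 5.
Gal(K/Q) = S_3 (symmetric group of order 6)

Compute the discriminant of x^3 + (4)*x^2 + (1)*x + (-5): Δ = 257. Since Δ is not a rational square, the Galois group is not contained in A_3; it must be the full S_3 (irreducibility of the cubic rules out anything smaller).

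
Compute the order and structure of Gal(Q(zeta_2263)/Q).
|Gal(Q(zeta_2263)/Q)| = phi(2263) = 2160; group ≅ (Z/2263Z)^* ≅ Z/30Z × Z/72Z

The n-th cyclotomic polynomial Φ_2263(x) is the minimal polynomial of zeta_2263 over Q and has degree phi(2263) = 2160. So Q(zeta_2263) is a degree-2160 Galois extension with Galois group (Z/2263Z)^*. By CRT, (Z/2263Z)^* ≅ (Z/31Z)^* × (Z/73Z)^*. Each prime-power unit group is (Z/31Z)^* ≅ Z/30Z; (Z/73Z)^* ≅ Z/72Z. Hence Gal(Q(zeta_2263)/Q) ≅ Z/30Z × Z/72Z.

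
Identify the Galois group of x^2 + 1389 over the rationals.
Gal(K/Q) = Z/2Z (cyclic of order 2)

x^2 + 1389 is irreducible over Q since -1389 is not a rational square. The splitting field Q(sqrt(-1389)) has degree 2 over Q, and its unique nontrivial automorphism is sqrt(-1389) ↦ -sqrt(-1389). Hence Gal(Q(sqrt(-1389))/Q) = Z/2Z.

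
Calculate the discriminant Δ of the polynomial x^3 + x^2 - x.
Δ = 5

For x^3 + a x^2 + b x + c the discriminant is Δ = 18 a b c - 4 a^3 c + a^2 b^2 - 4 b^3 - 27 c^2.
Plug a = 1, b = -1, c = 0:
  18*(1)*(-1)*(0) - 4*(1)^3*(0) + (1)^2*(-1)^2 - 4*(-1)^3 - 27*(0)^2
  = 0 + (0) + 1 + (4) + (0)
  = 5.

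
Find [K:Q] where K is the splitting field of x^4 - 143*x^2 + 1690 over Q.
[K:Q] = 4

f factors as (x^2 - 130)(x^2 - 13); the splitting field is K = Q(sqrt(130), sqrt(13)). Since 130, 13, and 1690 are all non-squares in Q, the three subfields Q(sqrt(130)), Q(sqrt(13)), Q(sqrt(1690)) are distinct degree-2 extensions, so [K:Q] = 4 (Klein four Galois group).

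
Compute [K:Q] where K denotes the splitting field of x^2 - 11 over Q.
[K:Q] = 2

The discriminant of x^2 + (0)*x + (-11) is b^2 - 4c = 0 - (-44) = 44. Since 44 is not a perfect square in Q, the polynomial is irreducible over Q. Its two roots generate a degree-2 extension, so [K:Q] = 2.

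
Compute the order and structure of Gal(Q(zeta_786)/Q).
|Gal(Q(zeta_786)/Q)| = phi(786) = 260; group ≅ (Z/786Z)^* ≅ Z/2Z × Z/130Z

The n-th cyclotomic polynomial Φ_786(x) is the minimal polynomial of zeta_786 over Q and has degree phi(786) = 260. So Q(zeta_786) is a degree-260 Galois extension with Galois group (Z/786Z)^*. By CRT, (Z/786Z)^* ≅ (Z/2Z)^* × (Z/3Z)^* × (Z/131Z)^*. Each prime-power unit group is (Z/2Z)^* ≅ trivial group (order 1); (Z/3Z)^* ≅ Z/2Z; (Z/131Z)^* ≅ Z/130Z. Hence Gal(Q(zeta_786)/Q) ≅ Z/2Z × Z/130Z.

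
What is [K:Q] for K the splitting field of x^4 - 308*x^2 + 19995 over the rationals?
[K:Q] = 4

f factors as (x^2 - 93)(x^2 - 215); the splitting field is K = Q(sqrt(93), sqrt(215)). Since 93, 215, and 19995 are all non-squares in Q, the three subfields Q(sqrt(93)), Q(sqrt(215)), Q(sqrt(19995)) are distinct degree-2 extensions, so [K:Q] = 4 (Klein four Galois group).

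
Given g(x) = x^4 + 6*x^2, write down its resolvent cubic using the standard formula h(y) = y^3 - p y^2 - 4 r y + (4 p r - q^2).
h(y) = y^3 - 6*y^2

Identify coefficients: p = 6, q = 0, r = 0.
Plug into h(y) = y^3 - p y^2 - 4 r y + (4 p r - q^2):
  h(y) = y^3 - (6) y^2 - 4*(0) y + (4*(6)*(0) - (0)^2)
       = y^3 + (-6) y^2 + (0) y + (0).
Simplifying: h(y) = y^3 - 6*y^2.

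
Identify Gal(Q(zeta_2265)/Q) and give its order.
|Gal(Q(zeta_2265)/Q)| = phi(2265) = 1200; group ≅ (Z/2265Z)^* ≅ Z/2Z × Z/4Z × Z/150Z

The n-th cyclotomic polynomial Φ_2265(x) is the minimal polynomial of zeta_2265 over Q and has degree phi(2265) = 1200. So Q(zeta_2265) is a degree-1200 Galois extension with Galois group (Z/2265Z)^*. By CRT, (Z/2265Z)^* ≅ (Z/3Z)^* × (Z/5Z)^* × (Z/151Z)^*. Each prime-power unit group is (Z/3Z)^* ≅ Z/2Z; (Z/5Z)^* ≅ Z/4Z; (Z/151Z)^* ≅ Z/150Z. Hence Gal(Q(zeta_2265)/Q) ≅ Z/2Z × Z/4Z × Z/150Z.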